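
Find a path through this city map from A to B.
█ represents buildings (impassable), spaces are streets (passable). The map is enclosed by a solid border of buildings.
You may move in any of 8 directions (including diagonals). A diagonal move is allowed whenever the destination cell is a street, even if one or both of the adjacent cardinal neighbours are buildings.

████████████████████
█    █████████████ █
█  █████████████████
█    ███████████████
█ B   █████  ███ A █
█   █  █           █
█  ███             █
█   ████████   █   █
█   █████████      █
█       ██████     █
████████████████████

Finding the shortest path from A to B:
Movement: 8-directional
Path length: 15 steps
Directions: left → down-left → left → left → left → left → left → left → left → down-left → left → up-left → up-left → left → left

Solution:

████████████████████
█    █████████████ █
█  █████████████████
█    ███████████████
█ B←← █████  ███↙A █
█   █↖ █↙←←←←←←←   █
█  ███↖←           █
█   ████████   █   █
█   █████████      █
█       ██████     █
████████████████████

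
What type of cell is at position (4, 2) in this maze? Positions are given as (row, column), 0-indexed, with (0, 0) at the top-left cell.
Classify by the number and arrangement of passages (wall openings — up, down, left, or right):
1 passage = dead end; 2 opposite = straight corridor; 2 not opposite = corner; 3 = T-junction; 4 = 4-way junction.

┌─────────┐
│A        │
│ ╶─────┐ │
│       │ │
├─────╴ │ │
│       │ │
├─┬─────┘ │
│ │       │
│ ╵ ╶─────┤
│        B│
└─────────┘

Checking cell at (4, 2):
Number of passages: 2
Cell type: straight corridor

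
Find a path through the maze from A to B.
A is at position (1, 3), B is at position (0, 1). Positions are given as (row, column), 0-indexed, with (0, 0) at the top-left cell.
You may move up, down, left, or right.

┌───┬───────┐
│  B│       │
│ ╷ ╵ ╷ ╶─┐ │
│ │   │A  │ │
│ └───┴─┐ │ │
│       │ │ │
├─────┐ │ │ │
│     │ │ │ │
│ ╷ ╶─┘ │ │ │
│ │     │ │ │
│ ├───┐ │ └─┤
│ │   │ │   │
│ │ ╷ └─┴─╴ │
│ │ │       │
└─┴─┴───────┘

Finding the shortest path from (1, 3) to (0, 1):
Path length: 5 steps
Directions: up → left → down → left → up

Solution:

┌───┬───────┐
│  B│↓ ↰    │
│ ╷ ╵ ╷ ╶─┐ │
│ │↑ ↲│A  │ │
│ └───┴─┐ │ │
│       │ │ │
├─────┐ │ │ │
│     │ │ │ │
│ ╷ ╶─┘ │ │ │
│ │     │ │ │
│ ├───┐ │ └─┤
│ │   │ │   │
│ │ ╷ └─┴─╴ │
│ │ │       │
└─┴─┴───────┘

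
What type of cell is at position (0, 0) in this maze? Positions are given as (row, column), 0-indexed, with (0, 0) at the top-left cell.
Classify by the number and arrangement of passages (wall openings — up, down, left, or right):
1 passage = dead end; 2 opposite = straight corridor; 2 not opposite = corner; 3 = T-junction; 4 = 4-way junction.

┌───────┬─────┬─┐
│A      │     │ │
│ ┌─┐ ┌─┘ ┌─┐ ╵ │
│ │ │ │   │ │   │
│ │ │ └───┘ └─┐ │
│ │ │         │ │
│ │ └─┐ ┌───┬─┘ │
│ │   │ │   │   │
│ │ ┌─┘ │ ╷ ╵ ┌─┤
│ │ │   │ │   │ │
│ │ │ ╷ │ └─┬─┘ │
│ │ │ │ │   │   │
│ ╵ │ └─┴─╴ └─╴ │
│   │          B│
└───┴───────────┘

Checking cell at (0, 0):
Number of passages: 2
Cell type: corner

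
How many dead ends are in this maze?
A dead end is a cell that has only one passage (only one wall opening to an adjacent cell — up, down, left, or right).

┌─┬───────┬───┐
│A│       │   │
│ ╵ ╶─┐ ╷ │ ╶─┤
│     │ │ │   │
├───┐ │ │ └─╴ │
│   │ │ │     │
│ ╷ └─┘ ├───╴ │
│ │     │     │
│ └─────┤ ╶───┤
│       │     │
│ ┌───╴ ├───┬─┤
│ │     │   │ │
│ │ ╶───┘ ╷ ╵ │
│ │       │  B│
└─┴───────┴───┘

Checking each cell for number of passages:

Dead ends found at positions:
  (0, 0)
  (0, 6)
  (2, 2)
  (4, 6)
  (5, 6)
  (6, 0)
Total dead ends: 6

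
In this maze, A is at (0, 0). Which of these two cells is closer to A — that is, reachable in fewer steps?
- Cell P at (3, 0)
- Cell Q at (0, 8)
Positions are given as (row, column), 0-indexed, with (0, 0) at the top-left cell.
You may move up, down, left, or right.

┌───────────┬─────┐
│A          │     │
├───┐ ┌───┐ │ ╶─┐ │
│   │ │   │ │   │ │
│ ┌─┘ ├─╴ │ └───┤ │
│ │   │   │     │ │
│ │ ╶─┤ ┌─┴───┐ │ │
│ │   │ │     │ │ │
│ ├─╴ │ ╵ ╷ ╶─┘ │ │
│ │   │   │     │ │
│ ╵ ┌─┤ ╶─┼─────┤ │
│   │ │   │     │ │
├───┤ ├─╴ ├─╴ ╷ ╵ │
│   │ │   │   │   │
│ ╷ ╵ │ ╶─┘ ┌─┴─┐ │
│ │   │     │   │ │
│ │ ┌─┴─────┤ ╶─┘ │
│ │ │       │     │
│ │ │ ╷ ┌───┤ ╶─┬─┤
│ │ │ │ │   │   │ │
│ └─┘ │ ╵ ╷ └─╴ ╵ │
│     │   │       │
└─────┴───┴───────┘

Shortest path A → P at (3, 0): 13 steps
Shortest path A → Q at (0, 8): 36 steps

P is closer (13 steps vs 36 steps).

Path to P:

┌───────────┬─────┐
│A → ↓      │     │
├───┐ ┌───┐ │ ╶─┐ │
│   │↓│   │ │   │ │
│ ┌─┘ ├─╴ │ └───┤ │
│ │↓ ↲│   │     │ │
│ │ ╶─┤ ┌─┴───┐ │ │
│P│↳ ↓│ │     │ │ │
│ ├─╴ │ ╵ ╷ ╶─┘ │ │
│↑│↓ ↲│   │     │ │
│ ╵ ┌─┤ ╶─┼─────┤ │
│↑ ↲│ │   │     │ │
├───┤ ├─╴ ├─╴ ╷ ╵ │
│   │ │   │   │   │
│ ╷ ╵ │ ╶─┘ ┌─┴─┐ │
│ │   │     │   │ │
│ │ ┌─┴─────┤ ╶─┘ │
│ │ │       │     │
│ │ │ ╷ ┌───┤ ╶─┬─┤
│ │ │ │ │   │   │ │
│ └─┘ │ ╵ ╷ └─╴ ╵ │
│     │   │       │
└─────┴───┴───────┘

Path to Q:

┌───────────┬─────┐
│A → → → → ↓│    Q│
├───┐ ┌───┐ │ ╶─┐ │
│   │ │   │↓│   │↑│
│ ┌─┘ ├─╴ │ └───┤ │
│ │   │   │↳ → ↓│↑│
│ │ ╶─┤ ┌─┴───┐ │ │
│ │   │ │↓ ↰  │↓│↑│
│ ├─╴ │ ╵ ╷ ╶─┘ │ │
│ │   │↓ ↲│↑ ← ↲│↑│
│ ╵ ┌─┤ ╶─┼─────┤ │
│   │ │↳ ↓│  ↱ ↓│↑│
├───┤ ├─╴ ├─╴ ╷ ╵ │
│   │ │↓ ↲│↱ ↑│↳ ↑│
│ ╷ ╵ │ ╶─┘ ┌─┴─┐ │
│ │   │↳ → ↑│   │ │
│ │ ┌─┴─────┤ ╶─┘ │
│ │ │       │     │
│ │ │ ╷ ┌───┤ ╶─┬─┤
│ │ │ │ │   │   │ │
│ └─┘ │ ╵ ╷ └─╴ ╵ │
│     │   │       │
└─────┴───┴───────┘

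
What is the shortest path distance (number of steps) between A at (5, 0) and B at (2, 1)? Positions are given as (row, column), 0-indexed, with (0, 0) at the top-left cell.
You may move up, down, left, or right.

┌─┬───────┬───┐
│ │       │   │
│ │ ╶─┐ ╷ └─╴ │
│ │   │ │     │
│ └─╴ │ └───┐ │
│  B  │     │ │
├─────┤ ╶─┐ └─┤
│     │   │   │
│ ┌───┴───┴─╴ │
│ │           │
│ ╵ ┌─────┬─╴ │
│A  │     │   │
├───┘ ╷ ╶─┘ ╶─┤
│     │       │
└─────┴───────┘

Finding path from (5, 0) to (2, 1):
Path: (5,0) → (5,1) → (4,1) → (4,2) → (4,3) → (4,4) → (4,5) → (4,6) → (3,6) → (3,5) → (2,5) → (2,4) → (2,3) → (1,3) → (0,3) → (0,2) → (0,1) → (1,1) → (1,2) → (2,2) → (2,1)
Distance: 20 steps

Solution:

┌─┬───────┬───┐
│ │↓ ← ↰  │   │
│ │ ╶─┐ ╷ └─╴ │
│ │↳ ↓│↑│     │
│ └─╴ │ └───┐ │
│  B ↲│↑ ← ↰│ │
├─────┤ ╶─┐ └─┤
│     │   │↑ ↰│
│ ┌───┴───┴─╴ │
│ │↱ → → → → ↑│
│ ╵ ┌─────┬─╴ │
│A ↑│     │   │
├───┘ ╷ ╶─┘ ╶─┤
│     │       │
└─────┴───────┘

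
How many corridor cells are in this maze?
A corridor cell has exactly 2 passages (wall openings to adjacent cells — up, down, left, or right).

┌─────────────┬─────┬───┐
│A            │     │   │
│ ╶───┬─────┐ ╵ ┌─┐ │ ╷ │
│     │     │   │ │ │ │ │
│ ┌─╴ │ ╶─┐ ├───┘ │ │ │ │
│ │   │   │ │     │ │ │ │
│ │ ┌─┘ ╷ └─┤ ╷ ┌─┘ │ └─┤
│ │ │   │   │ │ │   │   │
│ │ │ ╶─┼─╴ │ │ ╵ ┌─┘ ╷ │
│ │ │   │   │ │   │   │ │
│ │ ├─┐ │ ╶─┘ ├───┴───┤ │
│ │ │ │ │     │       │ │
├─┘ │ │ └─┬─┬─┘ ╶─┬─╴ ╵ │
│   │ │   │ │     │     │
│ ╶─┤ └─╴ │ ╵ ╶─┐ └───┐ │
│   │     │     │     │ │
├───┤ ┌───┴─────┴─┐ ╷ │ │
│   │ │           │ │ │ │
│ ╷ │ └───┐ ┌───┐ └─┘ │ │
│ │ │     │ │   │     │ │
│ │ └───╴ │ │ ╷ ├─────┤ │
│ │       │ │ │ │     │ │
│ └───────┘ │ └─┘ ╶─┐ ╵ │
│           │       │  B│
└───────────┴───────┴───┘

Counting cells with exactly 2 passages:
Total corridor cells: 118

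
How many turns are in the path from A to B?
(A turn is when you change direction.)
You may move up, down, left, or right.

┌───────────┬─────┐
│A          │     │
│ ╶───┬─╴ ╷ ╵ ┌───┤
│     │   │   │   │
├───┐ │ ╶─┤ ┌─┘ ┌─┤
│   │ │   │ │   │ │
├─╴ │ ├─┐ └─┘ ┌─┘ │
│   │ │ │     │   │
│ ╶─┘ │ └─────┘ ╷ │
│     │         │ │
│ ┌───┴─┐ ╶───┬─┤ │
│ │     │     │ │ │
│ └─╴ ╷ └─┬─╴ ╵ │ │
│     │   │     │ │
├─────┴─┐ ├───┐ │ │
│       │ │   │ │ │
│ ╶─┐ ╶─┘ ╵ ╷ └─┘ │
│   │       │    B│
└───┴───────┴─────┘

Directions: down, right, right, down, down, down, left, left, down, down, right, right, up, right, down, right, down, down, right, up, right, down, right, right
Number of turns: 15

Solution:

┌───────────┬─────┐
│A          │     │
│ ╶───┬─╴ ╷ ╵ ┌───┤
│↳ → ↓│   │   │   │
├───┐ │ ╶─┤ ┌─┘ ┌─┤
│   │↓│   │ │   │ │
├─╴ │ ├─┐ └─┘ ┌─┘ │
│   │↓│ │     │   │
│ ╶─┘ │ └─────┘ ╷ │
│↓ ← ↲│         │ │
│ ┌───┴─┐ ╶───┬─┤ │
│↓│  ↱ ↓│     │ │ │
│ └─╴ ╷ └─┬─╴ ╵ │ │
│↳ → ↑│↳ ↓│     │ │
├─────┴─┐ ├───┐ │ │
│       │↓│↱ ↓│ │ │
│ ╶─┐ ╶─┘ ╵ ╷ └─┘ │
│   │    ↳ ↑│↳ → B│
└───┴───────┴─────┘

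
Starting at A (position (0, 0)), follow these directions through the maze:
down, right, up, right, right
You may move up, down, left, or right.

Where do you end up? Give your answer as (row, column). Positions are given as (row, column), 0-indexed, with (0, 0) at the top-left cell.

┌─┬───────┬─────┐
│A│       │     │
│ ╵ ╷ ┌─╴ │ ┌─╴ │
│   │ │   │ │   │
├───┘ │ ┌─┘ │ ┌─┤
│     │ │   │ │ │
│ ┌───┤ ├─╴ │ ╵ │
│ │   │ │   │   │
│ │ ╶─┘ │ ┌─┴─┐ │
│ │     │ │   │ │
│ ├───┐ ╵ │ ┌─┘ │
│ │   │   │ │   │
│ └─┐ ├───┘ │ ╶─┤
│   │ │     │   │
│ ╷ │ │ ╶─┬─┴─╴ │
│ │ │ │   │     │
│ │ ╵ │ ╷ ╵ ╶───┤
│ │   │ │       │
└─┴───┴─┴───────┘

Following directions step by step:
Start: (0, 0)
  down: (0, 0) → (1, 0)
  right: (1, 0) → (1, 1)
  up: (1, 1) → (0, 1)
  right: (0, 1) → (0, 2)
  right: (0, 2) → (0, 3)
Final position: (0, 3)

Path taken:

┌─┬───────┬─────┐
│A│↱ → B  │     │
│ ╵ ╷ ┌─╴ │ ┌─╴ │
│↳ ↑│ │   │ │   │
├───┘ │ ┌─┘ │ ┌─┤
│     │ │   │ │ │
│ ┌───┤ ├─╴ │ ╵ │
│ │   │ │   │   │
│ │ ╶─┘ │ ┌─┴─┐ │
│ │     │ │   │ │
│ ├───┐ ╵ │ ┌─┘ │
│ │   │   │ │   │
│ └─┐ ├───┘ │ ╶─┤
│   │ │     │   │
│ ╷ │ │ ╶─┬─┴─╴ │
│ │ │ │   │     │
│ │ ╵ │ ╷ ╵ ╶───┤
│ │   │ │       │
└─┴───┴─┴───────┘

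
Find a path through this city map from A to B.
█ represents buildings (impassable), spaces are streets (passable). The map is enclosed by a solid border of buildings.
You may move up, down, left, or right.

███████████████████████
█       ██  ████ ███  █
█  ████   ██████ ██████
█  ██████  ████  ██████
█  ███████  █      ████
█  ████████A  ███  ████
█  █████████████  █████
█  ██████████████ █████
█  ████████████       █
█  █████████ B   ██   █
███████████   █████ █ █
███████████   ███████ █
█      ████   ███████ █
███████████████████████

Finding the shortest path from A to B:
Movement: cardinal only
Path length: 16 steps
Directions: right → right → up → right → right → right → right → down → down → down → down → left → down → left → left → left

Solution:

███████████████████████
█       ██  ████ ███  █
█  ████   ██████ ██████
█  ██████  ████  ██████
█  ███████  █↱→→→↓ ████
█  ████████A→↑███↓ ████
█  █████████████ ↓█████
█  ██████████████↓█████
█  ████████████ ↓↲    █
█  █████████ B←←↲██   █
███████████   █████ █ █
███████████   ███████ █
█      ████   ███████ █
███████████████████████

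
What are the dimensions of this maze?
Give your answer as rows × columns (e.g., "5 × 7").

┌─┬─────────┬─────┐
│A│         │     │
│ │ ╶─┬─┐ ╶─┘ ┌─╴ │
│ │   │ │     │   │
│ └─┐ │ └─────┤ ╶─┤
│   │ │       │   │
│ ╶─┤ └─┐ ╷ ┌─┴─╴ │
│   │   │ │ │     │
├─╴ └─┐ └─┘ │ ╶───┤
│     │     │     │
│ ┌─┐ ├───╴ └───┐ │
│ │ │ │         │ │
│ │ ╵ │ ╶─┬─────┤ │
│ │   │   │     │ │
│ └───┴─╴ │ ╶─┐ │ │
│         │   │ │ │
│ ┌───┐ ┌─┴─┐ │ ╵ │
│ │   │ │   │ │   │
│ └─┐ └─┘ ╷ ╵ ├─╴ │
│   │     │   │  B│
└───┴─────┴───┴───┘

Counting the maze dimensions:
Rows (vertical): 10
Columns (horizontal): 9
Dimensions: 10 × 9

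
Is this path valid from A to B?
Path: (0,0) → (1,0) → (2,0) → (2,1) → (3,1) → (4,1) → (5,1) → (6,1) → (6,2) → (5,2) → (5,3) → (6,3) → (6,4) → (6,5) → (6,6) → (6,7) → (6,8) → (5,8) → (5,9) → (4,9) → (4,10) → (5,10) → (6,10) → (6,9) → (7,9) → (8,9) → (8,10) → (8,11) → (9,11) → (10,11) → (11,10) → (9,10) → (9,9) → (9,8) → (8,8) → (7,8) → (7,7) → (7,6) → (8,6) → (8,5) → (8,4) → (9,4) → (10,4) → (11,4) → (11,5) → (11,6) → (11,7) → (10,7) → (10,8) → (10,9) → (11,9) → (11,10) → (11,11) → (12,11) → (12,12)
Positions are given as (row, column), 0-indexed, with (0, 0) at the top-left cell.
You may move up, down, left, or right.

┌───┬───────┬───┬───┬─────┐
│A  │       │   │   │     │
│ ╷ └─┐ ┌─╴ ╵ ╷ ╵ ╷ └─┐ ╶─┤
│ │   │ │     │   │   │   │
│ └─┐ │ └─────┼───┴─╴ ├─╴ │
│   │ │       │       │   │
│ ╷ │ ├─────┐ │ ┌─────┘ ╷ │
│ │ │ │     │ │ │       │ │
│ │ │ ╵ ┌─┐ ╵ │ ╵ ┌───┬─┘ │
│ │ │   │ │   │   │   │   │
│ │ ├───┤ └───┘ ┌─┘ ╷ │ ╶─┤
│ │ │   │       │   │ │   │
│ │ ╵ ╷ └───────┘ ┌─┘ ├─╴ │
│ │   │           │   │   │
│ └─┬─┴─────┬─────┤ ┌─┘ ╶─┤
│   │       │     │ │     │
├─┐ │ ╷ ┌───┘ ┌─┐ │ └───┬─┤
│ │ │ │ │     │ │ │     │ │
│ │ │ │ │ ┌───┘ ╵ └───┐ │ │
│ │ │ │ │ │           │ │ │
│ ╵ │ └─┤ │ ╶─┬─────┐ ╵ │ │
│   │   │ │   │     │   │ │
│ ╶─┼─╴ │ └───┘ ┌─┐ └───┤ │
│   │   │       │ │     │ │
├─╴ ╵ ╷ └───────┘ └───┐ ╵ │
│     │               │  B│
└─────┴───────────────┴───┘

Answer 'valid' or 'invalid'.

Checking path validity:
Result: Invalid move at step 30: cannot move from (10, 11) to (11, 10).

invalid

Correct solution:

┌───┬───────┬───┬───┬─────┐
│A  │       │   │   │     │
│ ╷ └─┐ ┌─╴ ╵ ╷ ╵ ╷ └─┐ ╶─┤
│↓│   │ │     │   │   │   │
│ └─┐ │ └─────┼───┴─╴ ├─╴ │
│↳ ↓│ │       │       │   │
│ ╷ │ ├─────┐ │ ┌─────┘ ╷ │
│ │↓│ │     │ │ │       │ │
│ │ │ ╵ ┌─┐ ╵ │ ╵ ┌───┬─┘ │
│ │↓│   │ │   │   │↱ ↓│   │
│ │ ├───┤ └───┘ ┌─┘ ╷ │ ╶─┤
│ │↓│↱ ↓│       │↱ ↑│↓│   │
│ │ ╵ ╷ └───────┘ ┌─┘ ├─╴ │
│ │↳ ↑│↳ → → → → ↑│↓ ↲│   │
│ └─┬─┴─────┬─────┤ ┌─┘ ╶─┤
│   │       │↓ ← ↰│↓│     │
├─┐ │ ╷ ┌───┘ ┌─┐ │ └───┬─┤
│ │ │ │ │↓ ← ↲│ │↑│↳ → ↓│ │
│ │ │ │ │ ┌───┘ ╵ └───┐ │ │
│ │ │ │ │↓│      ↑ ← ↰│↓│ │
│ ╵ │ └─┤ │ ╶─┬─────┐ ╵ │ │
│   │   │↓│   │↱ → ↓│↑ ↲│ │
│ ╶─┼─╴ │ └───┘ ┌─┐ └───┤ │
│   │   │↳ → → ↑│ │↳ → ↓│ │
├─╴ ╵ ╷ └───────┘ └───┐ ╵ │
│     │               │↳ B│
└─────┴───────────────┴───┘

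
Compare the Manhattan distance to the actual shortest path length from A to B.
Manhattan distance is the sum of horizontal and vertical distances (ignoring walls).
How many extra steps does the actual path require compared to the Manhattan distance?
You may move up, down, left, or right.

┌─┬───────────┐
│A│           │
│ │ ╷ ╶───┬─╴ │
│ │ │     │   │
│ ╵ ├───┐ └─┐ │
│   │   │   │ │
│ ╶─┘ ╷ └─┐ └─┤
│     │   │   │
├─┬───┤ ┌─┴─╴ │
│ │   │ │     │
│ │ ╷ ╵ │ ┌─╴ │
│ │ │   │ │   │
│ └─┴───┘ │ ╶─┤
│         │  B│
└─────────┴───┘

Manhattan distance: |6 - 0| + |6 - 0| = 12
Actual path length: 18
Extra steps: 18 - 12 = 6

Solution:

┌─┬───────────┐
│A│↱ ↓        │
│ │ ╷ ╶───┬─╴ │
│↓│↑│↳ → ↓│   │
│ ╵ ├───┐ └─┐ │
│↳ ↑│   │↳ ↓│ │
│ ╶─┘ ╷ └─┐ └─┤
│     │   │↳ ↓│
├─┬───┤ ┌─┴─╴ │
│ │   │ │    ↓│
│ │ ╷ ╵ │ ┌─╴ │
│ │ │   │ │↓ ↲│
│ └─┴───┘ │ ╶─┤
│         │↳ B│
└─────────┴───┘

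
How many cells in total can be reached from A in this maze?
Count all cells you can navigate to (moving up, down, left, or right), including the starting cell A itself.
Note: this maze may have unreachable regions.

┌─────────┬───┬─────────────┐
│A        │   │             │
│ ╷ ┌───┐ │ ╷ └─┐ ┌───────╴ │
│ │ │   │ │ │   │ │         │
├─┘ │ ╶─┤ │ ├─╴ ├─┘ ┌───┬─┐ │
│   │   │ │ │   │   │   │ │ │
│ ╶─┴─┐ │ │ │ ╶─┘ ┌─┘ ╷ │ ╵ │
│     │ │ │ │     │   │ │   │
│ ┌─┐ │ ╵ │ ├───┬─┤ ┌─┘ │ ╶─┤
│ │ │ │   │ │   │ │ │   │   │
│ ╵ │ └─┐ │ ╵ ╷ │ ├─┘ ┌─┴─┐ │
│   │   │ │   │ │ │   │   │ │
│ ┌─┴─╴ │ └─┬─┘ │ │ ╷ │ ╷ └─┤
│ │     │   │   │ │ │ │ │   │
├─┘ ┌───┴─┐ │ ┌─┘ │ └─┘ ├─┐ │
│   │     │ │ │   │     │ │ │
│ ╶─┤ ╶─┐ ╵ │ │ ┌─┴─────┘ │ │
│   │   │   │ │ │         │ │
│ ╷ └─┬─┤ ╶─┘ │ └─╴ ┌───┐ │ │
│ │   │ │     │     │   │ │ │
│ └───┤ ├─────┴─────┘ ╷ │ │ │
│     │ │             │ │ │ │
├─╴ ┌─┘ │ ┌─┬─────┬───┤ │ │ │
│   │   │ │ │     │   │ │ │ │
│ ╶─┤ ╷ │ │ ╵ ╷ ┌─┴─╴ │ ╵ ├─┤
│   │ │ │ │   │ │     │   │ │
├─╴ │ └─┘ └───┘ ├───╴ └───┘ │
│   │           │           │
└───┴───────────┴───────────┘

Using BFS/flood-fill to find all reachable cells from A:
Maze size: 14 × 14 = 196 total cells
89 cell(s) are walled off and cannot be reached from A.
Reachable cells: 107

Reachable region (· marks reachable cells):

┌─────────┬───┬─────────────┐
│A · · · ·│· ·│· · · · · · ·│
│ ╷ ┌───┐ │ ╷ └─┐ ┌───────╴ │
│·│·│· ·│·│·│· ·│·│· · · · ·│
├─┘ │ ╶─┤ │ ├─╴ ├─┘ ┌───┬─┐ │
│· ·│· ·│·│·│· ·│· ·│   │·│·│
│ ╶─┴─┐ │ │ │ ╶─┘ ┌─┘ ╷ │ ╵ │
│· · ·│·│·│·│· · ·│   │ │· ·│
│ ┌─┐ │ ╵ │ ├───┬─┤ ┌─┘ │ ╶─┤
│·│·│·│· ·│·│· ·│ │ │   │· ·│
│ ╵ │ └─┐ │ ╵ ╷ │ ├─┘ ┌─┴─┐ │
│· ·│· ·│·│· ·│·│ │   │   │·│
│ ┌─┴─╴ │ └─┬─┘ │ │ ╷ │ ╷ └─┤
│·│· · ·│· ·│· ·│ │ │ │ │   │
├─┘ ┌───┴─┐ │ ┌─┘ │ └─┘ ├─┐ │
│· ·│· · ·│·│·│   │     │ │ │
│ ╶─┤ ╶─┐ ╵ │ │ ┌─┴─────┘ │ │
│· ·│· ·│· ·│·│ │         │ │
│ ╷ └─┬─┤ ╶─┘ │ └─╴ ┌───┐ │ │
│·│· ·│ │· · ·│     │   │ │ │
│ └───┤ ├─────┴─────┘ ╷ │ │ │
│· · ·│ │             │ │ │ │
├─╴ ┌─┘ │ ┌─┬─────┬───┤ │ │ │
│· ·│   │ │ │     │   │ │ │ │
│ ╶─┤ ╷ │ │ ╵ ╷ ┌─┴─╴ │ ╵ ├─┤
│· ·│ │ │ │   │ │     │   │ │
├─╴ │ └─┘ └───┘ ├───╴ └───┘ │
│· ·│           │           │
└───┴───────────┴───────────┘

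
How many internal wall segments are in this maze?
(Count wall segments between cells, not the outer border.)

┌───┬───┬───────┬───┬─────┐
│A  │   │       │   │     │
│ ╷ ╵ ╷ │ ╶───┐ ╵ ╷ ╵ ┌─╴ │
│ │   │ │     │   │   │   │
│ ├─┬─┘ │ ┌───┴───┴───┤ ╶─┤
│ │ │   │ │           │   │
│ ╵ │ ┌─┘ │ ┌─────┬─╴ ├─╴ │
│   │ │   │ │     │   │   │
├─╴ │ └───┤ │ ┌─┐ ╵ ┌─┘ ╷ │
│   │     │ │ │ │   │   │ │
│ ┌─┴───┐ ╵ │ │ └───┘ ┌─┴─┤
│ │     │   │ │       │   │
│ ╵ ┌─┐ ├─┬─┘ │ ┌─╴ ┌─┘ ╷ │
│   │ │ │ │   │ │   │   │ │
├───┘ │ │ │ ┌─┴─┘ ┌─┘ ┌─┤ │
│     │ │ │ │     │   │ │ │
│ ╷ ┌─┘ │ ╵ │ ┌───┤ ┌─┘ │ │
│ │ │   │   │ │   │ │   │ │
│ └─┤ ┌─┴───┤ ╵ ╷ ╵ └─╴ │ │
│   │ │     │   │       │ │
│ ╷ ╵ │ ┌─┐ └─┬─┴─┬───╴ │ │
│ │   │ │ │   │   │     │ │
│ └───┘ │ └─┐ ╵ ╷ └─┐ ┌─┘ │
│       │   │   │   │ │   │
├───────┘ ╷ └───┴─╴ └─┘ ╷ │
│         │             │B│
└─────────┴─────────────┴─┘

Counting internal wall segments:
Total internal walls: 144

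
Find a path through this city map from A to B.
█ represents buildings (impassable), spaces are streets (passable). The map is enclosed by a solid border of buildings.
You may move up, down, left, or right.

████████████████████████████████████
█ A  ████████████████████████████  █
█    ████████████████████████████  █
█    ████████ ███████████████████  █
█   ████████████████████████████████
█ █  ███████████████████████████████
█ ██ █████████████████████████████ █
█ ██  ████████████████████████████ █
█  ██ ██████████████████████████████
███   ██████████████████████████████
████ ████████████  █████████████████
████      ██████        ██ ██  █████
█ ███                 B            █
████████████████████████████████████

Finding the shortest path from A to B:
Movement: cardinal only
Path length: 33 steps
Directions: down → down → down → right → down → right → down → down → right → down → down → left → down → down → right → down → right → right → right → right → right → right → right → right → right → right → right → right → right → right → right → right → right

Solution:

████████████████████████████████████
█ A  ████████████████████████████  █
█ ↓  ████████████████████████████  █
█ ↓  ████████ ███████████████████  █
█ ↳↓████████████████████████████████
█ █↳↓███████████████████████████████
█ ██↓█████████████████████████████ █
█ ██↳↓████████████████████████████ █
█  ██↓██████████████████████████████
███ ↓↲██████████████████████████████
████↓████████████  █████████████████
████↳↓    ██████        ██ ██  █████
█ ███↳→→→→→→→→→→→→→→→→B            █
████████████████████████████████████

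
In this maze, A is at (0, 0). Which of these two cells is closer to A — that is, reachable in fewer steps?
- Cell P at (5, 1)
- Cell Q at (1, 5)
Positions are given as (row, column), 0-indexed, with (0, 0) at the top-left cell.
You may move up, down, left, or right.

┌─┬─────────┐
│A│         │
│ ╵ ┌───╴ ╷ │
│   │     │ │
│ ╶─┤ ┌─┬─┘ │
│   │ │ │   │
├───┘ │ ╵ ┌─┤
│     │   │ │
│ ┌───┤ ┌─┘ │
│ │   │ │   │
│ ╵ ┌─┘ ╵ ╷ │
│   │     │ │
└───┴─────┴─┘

Shortest path A → P at (5, 1): 16 steps
Shortest path A → Q at (1, 5): 8 steps

Q is closer (8 steps vs 16 steps).

Path to P:

┌─┬─────────┐
│A│↱ → → ↓  │
│ ╵ ┌───╴ ╷ │
│↳ ↑│↓ ← ↲│ │
│ ╶─┤ ┌─┬─┘ │
│   │↓│ │   │
├───┘ │ ╵ ┌─┤
│↓ ← ↲│   │ │
│ ┌───┤ ┌─┘ │
│↓│   │ │   │
│ ╵ ┌─┘ ╵ ╷ │
│↳ P│     │ │
└───┴─────┴─┘

Path to Q:

┌─┬─────────┐
│A│↱ → → → ↓│
│ ╵ ┌───╴ ╷ │
│↳ ↑│     │Q│
│ ╶─┤ ┌─┬─┘ │
│   │ │ │   │
├───┘ │ ╵ ┌─┤
│     │   │ │
│ ┌───┤ ┌─┘ │
│ │   │ │   │
│ ╵ ┌─┘ ╵ ╷ │
│   │     │ │
└───┴─────┴─┘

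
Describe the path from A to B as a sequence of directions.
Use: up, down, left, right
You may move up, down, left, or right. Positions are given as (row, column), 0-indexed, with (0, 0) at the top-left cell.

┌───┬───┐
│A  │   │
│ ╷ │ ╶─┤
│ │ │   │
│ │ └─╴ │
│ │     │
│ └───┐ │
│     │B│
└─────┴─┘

Finding the path and converting it to directions:
Path through cells: (0,0) → (0,1) → (1,1) → (2,1) → (2,2) → (2,3) → (3,3)
Directions: right, down, down, right, right, down

Solution:

┌───┬───┐
│A ↓│   │
│ ╷ │ ╶─┤
│ │↓│   │
│ │ └─╴ │
│ │↳ → ↓│
│ └───┐ │
│     │B│
└─────┴─┘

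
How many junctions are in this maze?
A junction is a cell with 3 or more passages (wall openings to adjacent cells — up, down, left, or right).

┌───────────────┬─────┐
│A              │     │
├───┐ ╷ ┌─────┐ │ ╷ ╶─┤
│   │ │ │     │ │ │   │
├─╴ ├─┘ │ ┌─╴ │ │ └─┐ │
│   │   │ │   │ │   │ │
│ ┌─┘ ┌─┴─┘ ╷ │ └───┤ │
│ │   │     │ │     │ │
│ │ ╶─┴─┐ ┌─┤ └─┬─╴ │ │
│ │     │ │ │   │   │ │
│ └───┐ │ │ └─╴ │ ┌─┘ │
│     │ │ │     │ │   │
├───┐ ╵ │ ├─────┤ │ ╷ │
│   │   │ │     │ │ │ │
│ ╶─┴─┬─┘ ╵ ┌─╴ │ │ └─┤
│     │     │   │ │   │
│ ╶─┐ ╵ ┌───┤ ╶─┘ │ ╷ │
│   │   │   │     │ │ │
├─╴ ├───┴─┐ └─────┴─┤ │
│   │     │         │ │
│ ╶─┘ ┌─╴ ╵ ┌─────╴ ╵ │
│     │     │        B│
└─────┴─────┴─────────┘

Checking each cell for number of passages:

Junctions found (3+ passages):
  (0, 2): 3 passages
  (0, 3): 3 passages
  (0, 9): 3 passages
  (2, 6): 3 passages
  (3, 4): 3 passages
  (5, 10): 3 passages
  (7, 0): 3 passages
  (7, 4): 3 passages
  (7, 9): 3 passages
  (9, 5): 3 passages
  (10, 4): 3 passages
  (10, 9): 3 passages
Total junctions: 12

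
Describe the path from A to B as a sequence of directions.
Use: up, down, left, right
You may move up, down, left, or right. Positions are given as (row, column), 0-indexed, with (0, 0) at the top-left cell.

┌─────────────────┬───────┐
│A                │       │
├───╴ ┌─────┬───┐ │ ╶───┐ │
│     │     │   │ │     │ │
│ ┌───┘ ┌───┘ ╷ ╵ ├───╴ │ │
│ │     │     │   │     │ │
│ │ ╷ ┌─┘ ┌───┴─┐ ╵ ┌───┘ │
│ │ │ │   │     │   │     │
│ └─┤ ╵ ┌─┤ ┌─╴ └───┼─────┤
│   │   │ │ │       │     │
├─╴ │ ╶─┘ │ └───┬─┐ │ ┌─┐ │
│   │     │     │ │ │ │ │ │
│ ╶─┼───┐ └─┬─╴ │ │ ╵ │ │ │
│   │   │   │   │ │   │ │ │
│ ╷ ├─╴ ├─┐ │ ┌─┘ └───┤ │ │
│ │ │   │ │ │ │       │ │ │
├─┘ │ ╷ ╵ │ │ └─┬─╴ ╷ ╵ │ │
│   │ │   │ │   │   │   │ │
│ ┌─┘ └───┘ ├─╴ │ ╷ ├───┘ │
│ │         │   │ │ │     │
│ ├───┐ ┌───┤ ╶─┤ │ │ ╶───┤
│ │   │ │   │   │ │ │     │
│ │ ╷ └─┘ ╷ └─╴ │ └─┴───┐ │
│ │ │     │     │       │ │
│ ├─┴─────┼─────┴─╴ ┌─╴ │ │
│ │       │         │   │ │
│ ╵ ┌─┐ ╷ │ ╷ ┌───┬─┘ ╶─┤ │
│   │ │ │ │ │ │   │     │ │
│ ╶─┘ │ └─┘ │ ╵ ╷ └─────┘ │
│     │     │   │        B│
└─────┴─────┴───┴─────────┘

Finding the path and converting it to directions:
Path through cells: (0,0) → (0,1) → (0,2) → (1,2) → (1,1) → (1,0) → (2,0) → (3,0) → (4,0) → (4,1) → (5,1) → (5,0) → (6,0) → (6,1) → (7,1) → (8,1) → (8,0) → (9,0) → (10,0) → (11,0) → (12,0) → (13,0) → (13,1) → (12,1) → (12,2) → (12,3) → (13,3) → (14,3) → (14,4) → (14,5) → (13,5) → (12,5) → (12,6) → (13,6) → (14,6) → (14,7) → (13,7) → (13,8) → (14,8) → (14,9) → (14,10) → (14,11) → (14,12)
Directions: right, right, down, left, left, down, down, down, right, down, left, down, right, down, down, left, down, down, down, down, down, right, up, right, right, down, down, right, right, up, up, right, down, down, right, up, right, down, right, right, right, right

Solution:

┌─────────────────┬───────┐
│A → ↓            │       │
├───╴ ┌─────┬───┐ │ ╶───┐ │
│↓ ← ↲│     │   │ │     │ │
│ ┌───┘ ┌───┘ ╷ ╵ ├───╴ │ │
│↓│     │     │   │     │ │
│ │ ╷ ┌─┘ ┌───┴─┐ ╵ ┌───┘ │
│↓│ │ │   │     │   │     │
│ └─┤ ╵ ┌─┤ ┌─╴ └───┼─────┤
│↳ ↓│   │ │ │       │     │
├─╴ │ ╶─┘ │ └───┬─┐ │ ┌─┐ │
│↓ ↲│     │     │ │ │ │ │ │
│ ╶─┼───┐ └─┬─╴ │ │ ╵ │ │ │
│↳ ↓│   │   │   │ │   │ │ │
│ ╷ ├─╴ ├─┐ │ ┌─┘ └───┤ │ │
│ │↓│   │ │ │ │       │ │ │
├─┘ │ ╷ ╵ │ │ └─┬─╴ ╷ ╵ │ │
│↓ ↲│ │   │ │   │   │   │ │
│ ┌─┘ └───┘ ├─╴ │ ╷ ├───┘ │
│↓│         │   │ │ │     │
│ ├───┐ ┌───┤ ╶─┤ │ │ ╶───┤
│↓│   │ │   │   │ │ │     │
│ │ ╷ └─┘ ╷ └─╴ │ └─┴───┐ │
│↓│ │     │     │       │ │
│ ├─┴─────┼─────┴─╴ ┌─╴ │ │
│↓│↱ → ↓  │↱ ↓      │   │ │
│ ╵ ┌─┐ ╷ │ ╷ ┌───┬─┘ ╶─┤ │
│↳ ↑│ │↓│ │↑│↓│↱ ↓│     │ │
│ ╶─┘ │ └─┘ │ ╵ ╷ └─────┘ │
│     │↳ → ↑│↳ ↑│↳ → → → B│
└─────┴─────┴───┴─────────┘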